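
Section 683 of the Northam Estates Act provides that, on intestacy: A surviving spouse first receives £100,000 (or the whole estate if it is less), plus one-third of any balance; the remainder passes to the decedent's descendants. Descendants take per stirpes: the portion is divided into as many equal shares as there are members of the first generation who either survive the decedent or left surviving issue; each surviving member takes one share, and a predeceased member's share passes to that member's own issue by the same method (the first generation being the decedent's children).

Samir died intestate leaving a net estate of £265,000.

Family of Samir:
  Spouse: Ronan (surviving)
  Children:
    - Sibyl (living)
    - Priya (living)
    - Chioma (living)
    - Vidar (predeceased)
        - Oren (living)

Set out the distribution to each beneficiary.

Ronan first takes £100,000, leaving a balance of £165,000. Ronan then takes one-third of the balance (£55,000), for a total of £155,000. The remaining £110,000 passes to the descendants.
The descendants' portion (£110,000) is divided into 4 shares of £27,500: Sibyl, Priya, and Chioma each take £27,500; Vidar's £27,500 share passes to Vidar's issue.
Vidar's share (£27,500) passes entirely to Oren.

Ronan: £155,000; Sibyl: £27,500; Priya: £27,500; Chioma: £27,500; Oren: £27,500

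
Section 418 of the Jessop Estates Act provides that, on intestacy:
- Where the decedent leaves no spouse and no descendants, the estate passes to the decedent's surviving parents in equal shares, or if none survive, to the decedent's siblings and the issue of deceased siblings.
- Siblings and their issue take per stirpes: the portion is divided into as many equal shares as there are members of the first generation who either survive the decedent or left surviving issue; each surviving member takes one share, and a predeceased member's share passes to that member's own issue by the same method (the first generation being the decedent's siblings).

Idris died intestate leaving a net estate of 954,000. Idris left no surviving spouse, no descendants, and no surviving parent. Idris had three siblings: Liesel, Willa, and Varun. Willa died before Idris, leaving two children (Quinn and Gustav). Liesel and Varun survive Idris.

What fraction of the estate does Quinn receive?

Quinn receives 1/6 of the estate.

The entire 954,000 passes to the siblings and their issue.
That amount (954,000) is divided into 3 shares of 318,000: Liesel and Varun each take 318,000; Willa's 318,000 share passes to Willa's issue.
Willa's share (318,000) is divided into 2 shares of 159,000: Quinn and Gustav each take 159,000.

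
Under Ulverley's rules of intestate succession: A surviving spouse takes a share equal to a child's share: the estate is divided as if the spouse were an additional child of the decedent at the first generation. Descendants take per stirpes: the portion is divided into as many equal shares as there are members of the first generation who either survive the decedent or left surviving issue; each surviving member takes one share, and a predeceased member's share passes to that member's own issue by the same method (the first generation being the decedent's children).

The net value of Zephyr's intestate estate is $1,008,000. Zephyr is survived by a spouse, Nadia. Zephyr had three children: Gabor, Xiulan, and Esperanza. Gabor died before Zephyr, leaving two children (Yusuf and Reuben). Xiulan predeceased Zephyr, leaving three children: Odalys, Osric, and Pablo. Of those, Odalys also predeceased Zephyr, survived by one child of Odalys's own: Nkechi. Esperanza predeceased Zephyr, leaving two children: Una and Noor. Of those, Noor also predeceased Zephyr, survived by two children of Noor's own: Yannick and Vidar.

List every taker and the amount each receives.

The spouse counts as an additional share at the children's level, so there are 4 primary shares of $252,000. Nadia takes one such share ($252,000).
The children's combined portion ($756,000) is divided into 3 shares of $252,000: Gabor's $252,000 share passes to Gabor's issue; Xiulan's $252,000 share passes to Xiulan's issue; Esperanza's $252,000 share passes to Esperanza's issue.
Gabor's share ($252,000) is divided into 2 shares of $126,000: Yusuf and Reuben each take $126,000.
Xiulan's share ($252,000) is divided into 3 shares of $84,000: Osric and Pablo each take $84,000; Odalys's $84,000 share passes to Odalys's issue.
Odalys's share ($84,000) passes entirely to Nkechi.
Esperanza's share ($252,000) is divided into 2 shares of $126,000: Una takes $126,000; Noor's $126,000 share passes to Noor's issue.
Noor's share ($126,000) is divided into 2 shares of $63,000: Yannick and Vidar each take $63,000.

Nadia: $252,000; Yusuf: $126,000; Reuben: $126,000; Nkechi: $84,000; Osric: $84,000; Pablo: $84,000; Una: $126,000; Yannick: $63,000; Vidar: $63,000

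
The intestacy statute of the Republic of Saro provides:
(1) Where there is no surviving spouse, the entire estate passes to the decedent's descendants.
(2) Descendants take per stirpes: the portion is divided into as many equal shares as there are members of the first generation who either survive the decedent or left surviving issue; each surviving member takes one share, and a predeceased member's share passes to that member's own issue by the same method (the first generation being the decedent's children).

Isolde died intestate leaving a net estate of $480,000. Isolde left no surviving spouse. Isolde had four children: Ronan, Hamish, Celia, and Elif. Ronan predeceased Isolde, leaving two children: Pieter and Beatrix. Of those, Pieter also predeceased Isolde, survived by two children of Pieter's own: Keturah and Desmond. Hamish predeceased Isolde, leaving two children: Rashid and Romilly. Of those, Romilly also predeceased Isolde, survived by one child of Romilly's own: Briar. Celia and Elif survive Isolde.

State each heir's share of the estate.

Keturah: $30,000; Desmond: $30,000; Beatrix: $60,000; Rashid: $60,000; Briar: $60,000; Celia: $120,000; Elif: $120,000

The entire $480,000 passes to the descendants.
That amount ($480,000) is divided into 4 shares of $120,000: Celia and Elif each take $120,000; Ronan's $120,000 share passes to Ronan's issue; Hamish's $120,000 share passes to Hamish's issue.
Ronan's share ($120,000) is divided into 2 shares of $60,000: Beatrix takes $60,000; Pieter's $60,000 share passes to Pieter's issue.
Pieter's share ($60,000) is divided into 2 shares of $30,000: Keturah and Desmond each take $30,000.
Hamish's share ($120,000) is divided into 2 shares of $60,000: Rashid takes $60,000; Romilly's $60,000 share passes to Romilly's issue.
Romilly's share ($60,000) passes entirely to Briar.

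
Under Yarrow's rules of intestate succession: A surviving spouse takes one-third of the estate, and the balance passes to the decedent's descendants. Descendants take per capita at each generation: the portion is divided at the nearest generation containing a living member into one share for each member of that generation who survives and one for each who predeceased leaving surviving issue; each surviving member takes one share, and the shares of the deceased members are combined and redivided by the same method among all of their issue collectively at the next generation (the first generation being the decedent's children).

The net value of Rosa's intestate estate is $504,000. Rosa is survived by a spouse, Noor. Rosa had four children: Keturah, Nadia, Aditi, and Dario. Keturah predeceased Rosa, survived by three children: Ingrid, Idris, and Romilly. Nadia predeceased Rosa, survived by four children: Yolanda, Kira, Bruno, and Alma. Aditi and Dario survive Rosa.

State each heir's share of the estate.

Noor: $168,000; Ingrid: $24,000; Idris: $24,000; Romilly: $24,000; Yolanda: $24,000; Kira: $24,000; Bruno: $24,000; Alma: $24,000; Aditi: $84,000; Dario: $84,000

Noor takes one-third of $504,000 = $168,000. The remaining $336,000 passes to the descendants.
The descendants' portion ($336,000) is divided at the children's generation into 4 shares of $84,000. Aditi and Dario each take $84,000. The 2 shares of the deceased (Keturah and Nadia) are combined into a pool of $168,000.
That pool ($168,000) is divided at the grandchildren's generation equally among Ingrid, Idris, Romilly, Yolanda, Kira, Bruno, and Alma: $24,000 each.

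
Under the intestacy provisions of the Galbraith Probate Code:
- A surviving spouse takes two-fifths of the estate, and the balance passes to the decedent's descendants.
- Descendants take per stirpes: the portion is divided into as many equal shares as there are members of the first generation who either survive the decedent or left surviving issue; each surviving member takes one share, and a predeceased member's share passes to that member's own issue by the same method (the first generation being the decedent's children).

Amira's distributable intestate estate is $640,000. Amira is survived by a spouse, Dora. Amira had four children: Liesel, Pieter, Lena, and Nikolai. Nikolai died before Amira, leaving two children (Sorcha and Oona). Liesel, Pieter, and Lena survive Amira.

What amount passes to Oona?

Oona receives $48,000.

Dora takes two-fifths of $640,000 = $256,000. The remaining $384,000 passes to the descendants.
The descendants' portion ($384,000) is divided into 4 shares of $96,000: Liesel, Pieter, and Lena each take $96,000; Nikolai's $96,000 share passes to Nikolai's issue.
Nikolai's share ($96,000) is divided into 2 shares of $48,000: Sorcha and Oona each take $48,000.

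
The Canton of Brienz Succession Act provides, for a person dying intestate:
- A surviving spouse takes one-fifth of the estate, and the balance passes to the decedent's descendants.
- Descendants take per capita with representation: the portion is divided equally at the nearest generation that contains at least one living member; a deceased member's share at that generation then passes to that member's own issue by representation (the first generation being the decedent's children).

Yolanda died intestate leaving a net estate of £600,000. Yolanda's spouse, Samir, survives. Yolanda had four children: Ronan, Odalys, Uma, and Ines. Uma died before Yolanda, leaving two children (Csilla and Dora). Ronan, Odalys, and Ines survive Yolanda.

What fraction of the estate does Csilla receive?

Samir takes one-fifth of £600,000 = £120,000. The remaining £480,000 passes to the descendants.
The descendants' portion (£480,000) is divided into 4 shares of £120,000: Ronan, Odalys, and Ines each take £120,000; Uma's £120,000 share passes to Uma's issue.
Uma's share (£120,000) is divided into 2 shares of £60,000: Csilla and Dora each take £60,000.

Csilla receives 1/10 of the estate.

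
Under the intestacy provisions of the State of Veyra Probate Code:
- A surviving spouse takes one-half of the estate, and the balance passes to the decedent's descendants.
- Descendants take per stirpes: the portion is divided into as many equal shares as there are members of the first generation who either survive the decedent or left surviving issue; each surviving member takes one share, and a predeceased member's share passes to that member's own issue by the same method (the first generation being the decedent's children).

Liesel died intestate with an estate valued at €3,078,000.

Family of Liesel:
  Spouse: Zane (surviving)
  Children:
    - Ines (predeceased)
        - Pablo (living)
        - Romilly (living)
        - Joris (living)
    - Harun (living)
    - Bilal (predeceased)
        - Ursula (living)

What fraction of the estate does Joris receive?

Zane takes one-half of €3,078,000 = €1,539,000. The remaining €1,539,000 passes to the descendants.
The descendants' portion (€1,539,000) is divided into 3 shares of €513,000: Harun takes €513,000; Ines's €513,000 share passes to Ines's issue; Bilal's €513,000 share passes to Bilal's issue.
Ines's share (€513,000) is divided into 3 shares of €171,000: Pablo, Romilly, and Joris each take €171,000.
Bilal's share (€513,000) passes entirely to Ursula.

Joris receives 1/18 of the estate.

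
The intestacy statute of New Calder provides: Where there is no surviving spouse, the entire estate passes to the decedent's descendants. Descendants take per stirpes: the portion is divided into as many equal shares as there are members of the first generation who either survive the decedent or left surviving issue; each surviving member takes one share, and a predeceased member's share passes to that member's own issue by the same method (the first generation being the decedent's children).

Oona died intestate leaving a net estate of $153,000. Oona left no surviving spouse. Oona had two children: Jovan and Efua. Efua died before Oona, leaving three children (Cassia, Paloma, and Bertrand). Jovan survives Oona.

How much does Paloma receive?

Paloma receives $25,500.

The entire $153,000 passes to the descendants.
That amount ($153,000) is divided into 2 shares of $76,500: Jovan takes $76,500; Efua's $76,500 share passes to Efua's issue.
Efua's share ($76,500) is divided into 3 shares of $25,500: Cassia, Paloma, and Bertrand each take $25,500.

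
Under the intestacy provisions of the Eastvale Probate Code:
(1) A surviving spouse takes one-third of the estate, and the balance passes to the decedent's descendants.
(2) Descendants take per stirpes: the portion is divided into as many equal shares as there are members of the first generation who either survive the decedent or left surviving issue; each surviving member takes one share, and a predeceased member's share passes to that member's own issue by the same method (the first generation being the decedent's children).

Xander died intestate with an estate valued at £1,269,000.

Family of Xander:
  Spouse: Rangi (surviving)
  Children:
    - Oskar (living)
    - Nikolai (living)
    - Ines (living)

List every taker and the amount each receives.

Rangi takes one-third of £1,269,000 = £423,000. The remaining £846,000 passes to the descendants.
The descendants' portion (£846,000) is divided into 3 shares of £282,000: Oskar, Nikolai, and Ines each take £282,000.

Rangi: £423,000; Oskar: £282,000; Nikolai: £282,000; Ines: £282,000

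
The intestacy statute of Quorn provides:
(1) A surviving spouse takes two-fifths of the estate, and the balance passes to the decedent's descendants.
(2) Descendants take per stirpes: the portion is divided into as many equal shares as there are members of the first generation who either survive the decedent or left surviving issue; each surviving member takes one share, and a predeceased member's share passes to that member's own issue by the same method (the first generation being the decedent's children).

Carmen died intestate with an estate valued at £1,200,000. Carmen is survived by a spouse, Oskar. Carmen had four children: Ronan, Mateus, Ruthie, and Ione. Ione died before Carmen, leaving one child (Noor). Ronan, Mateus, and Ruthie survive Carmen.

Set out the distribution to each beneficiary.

Oskar takes two-fifths of £1,200,000 = £480,000. The remaining £720,000 passes to the descendants.
The descendants' portion (£720,000) is divided into 4 shares of £180,000: Ronan, Mateus, and Ruthie each take £180,000; Ione's £180,000 share passes to Ione's issue.
Ione's share (£180,000) passes entirely to Noor.

Oskar: £480,000; Ronan: £180,000; Mateus: £180,000; Ruthie: £180,000; Noor: £180,000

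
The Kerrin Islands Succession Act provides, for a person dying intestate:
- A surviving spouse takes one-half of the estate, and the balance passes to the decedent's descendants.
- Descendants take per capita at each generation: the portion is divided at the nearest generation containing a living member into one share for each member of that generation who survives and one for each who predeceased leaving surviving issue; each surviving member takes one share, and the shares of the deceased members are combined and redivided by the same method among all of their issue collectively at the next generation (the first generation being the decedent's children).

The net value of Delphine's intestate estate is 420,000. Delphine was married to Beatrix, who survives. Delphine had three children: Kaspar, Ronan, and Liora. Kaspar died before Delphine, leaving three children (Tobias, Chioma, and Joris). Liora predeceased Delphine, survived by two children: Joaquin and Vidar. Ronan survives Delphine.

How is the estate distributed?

Beatrix: 210,000; Tobias: 28,000; Chioma: 28,000; Joris: 28,000; Ronan: 70,000; Joaquin: 28,000; Vidar: 28,000

Beatrix takes one-half of 420,000 = 210,000. The remaining 210,000 passes to the descendants.
The descendants' portion (210,000) is divided at the children's generation into 3 shares of 70,000. Ronan takes 70,000. The 2 shares of the deceased (Kaspar and Liora) are combined into a pool of 140,000.
That pool (140,000) is divided at the grandchildren's generation equally among Tobias, Chioma, Joris, Joaquin, and Vidar: 28,000 each.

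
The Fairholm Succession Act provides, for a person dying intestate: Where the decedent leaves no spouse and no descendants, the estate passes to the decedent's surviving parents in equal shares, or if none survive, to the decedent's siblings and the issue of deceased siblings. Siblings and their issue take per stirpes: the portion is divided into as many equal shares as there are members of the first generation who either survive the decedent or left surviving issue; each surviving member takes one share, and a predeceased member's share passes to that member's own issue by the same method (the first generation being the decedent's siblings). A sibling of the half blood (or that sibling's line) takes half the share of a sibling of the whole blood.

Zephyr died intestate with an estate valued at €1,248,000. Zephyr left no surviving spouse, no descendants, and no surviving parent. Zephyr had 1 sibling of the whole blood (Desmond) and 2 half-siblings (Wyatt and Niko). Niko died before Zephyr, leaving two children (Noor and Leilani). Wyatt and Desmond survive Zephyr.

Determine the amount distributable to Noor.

Noor receives €156,000.

The entire €1,248,000 passes to the siblings and their issue.
Counting each half-blood sibling's line as half a unit, there are 2 units in €1,248,000, so one unit is €624,000. Whole-blood lines (Desmond) take €624,000 each; half-blood lines (Wyatt and Niko) take €312,000 each.
Niko's share (€312,000) is divided into 2 shares of €156,000: Noor and Leilani each take €156,000.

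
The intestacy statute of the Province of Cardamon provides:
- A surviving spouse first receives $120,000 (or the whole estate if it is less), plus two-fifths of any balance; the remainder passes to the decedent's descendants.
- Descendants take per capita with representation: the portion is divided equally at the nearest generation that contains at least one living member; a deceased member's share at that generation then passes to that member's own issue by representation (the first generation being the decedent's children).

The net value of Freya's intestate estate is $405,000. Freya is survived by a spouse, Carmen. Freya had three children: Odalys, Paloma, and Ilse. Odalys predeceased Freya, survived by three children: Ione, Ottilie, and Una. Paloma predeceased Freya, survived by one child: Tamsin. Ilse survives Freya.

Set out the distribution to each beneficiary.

Carmen: $234,000; Ione: $19,000; Ottilie: $19,000; Una: $19,000; Tamsin: $57,000; Ilse: $57,000

Carmen first takes $120,000, leaving a balance of $285,000. Carmen then takes two-fifths of the balance ($114,000), for a total of $234,000. The remaining $171,000 passes to the descendants.
The descendants' portion ($171,000) is divided into 3 shares of $57,000: Ilse takes $57,000; Odalys's $57,000 share passes to Odalys's issue; Paloma's $57,000 share passes to Paloma's issue.
Odalys's share ($57,000) is divided into 3 shares of $19,000: Ione, Ottilie, and Una each take $19,000.
Paloma's share ($57,000) passes entirely to Tamsin.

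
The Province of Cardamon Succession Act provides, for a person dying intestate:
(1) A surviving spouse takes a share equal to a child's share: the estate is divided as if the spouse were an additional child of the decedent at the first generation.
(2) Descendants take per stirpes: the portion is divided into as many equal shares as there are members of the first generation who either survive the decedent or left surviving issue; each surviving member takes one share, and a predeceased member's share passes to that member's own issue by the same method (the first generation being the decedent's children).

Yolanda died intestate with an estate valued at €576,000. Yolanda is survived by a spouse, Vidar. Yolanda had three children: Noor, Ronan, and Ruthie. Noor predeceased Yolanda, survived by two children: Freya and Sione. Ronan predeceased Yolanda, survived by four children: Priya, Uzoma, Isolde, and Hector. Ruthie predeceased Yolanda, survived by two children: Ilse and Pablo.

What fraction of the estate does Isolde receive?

Isolde receives 1/16 of the estate.

The spouse counts as an additional share at the children's level, so there are 4 primary shares of €144,000. Vidar takes one such share (€144,000).
The children's combined portion (€432,000) is divided into 3 shares of €144,000: Noor's €144,000 share passes to Noor's issue; Ronan's €144,000 share passes to Ronan's issue; Ruthie's €144,000 share passes to Ruthie's issue.
Noor's share (€144,000) is divided into 2 shares of €72,000: Freya and Sione each take €72,000.
Ronan's share (€144,000) is divided into 4 shares of €36,000: Priya, Uzoma, Isolde, and Hector each take €36,000.
Ruthie's share (€144,000) is divided into 2 shares of €72,000: Ilse and Pablo each take €72,000.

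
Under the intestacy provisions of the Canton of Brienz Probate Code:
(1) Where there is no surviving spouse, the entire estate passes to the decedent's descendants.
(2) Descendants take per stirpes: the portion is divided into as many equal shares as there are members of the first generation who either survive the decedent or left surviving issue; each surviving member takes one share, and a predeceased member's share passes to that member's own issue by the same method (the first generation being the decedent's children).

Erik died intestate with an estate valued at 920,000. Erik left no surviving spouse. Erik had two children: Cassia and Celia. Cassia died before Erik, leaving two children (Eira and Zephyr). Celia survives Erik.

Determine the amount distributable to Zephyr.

The entire 920,000 passes to the descendants.
That amount (920,000) is divided into 2 shares of 460,000: Celia takes 460,000; Cassia's 460,000 share passes to Cassia's issue.
Cassia's share (460,000) is divided into 2 shares of 230,000: Eira and Zephyr each take 230,000.

Zephyr receives 230,000.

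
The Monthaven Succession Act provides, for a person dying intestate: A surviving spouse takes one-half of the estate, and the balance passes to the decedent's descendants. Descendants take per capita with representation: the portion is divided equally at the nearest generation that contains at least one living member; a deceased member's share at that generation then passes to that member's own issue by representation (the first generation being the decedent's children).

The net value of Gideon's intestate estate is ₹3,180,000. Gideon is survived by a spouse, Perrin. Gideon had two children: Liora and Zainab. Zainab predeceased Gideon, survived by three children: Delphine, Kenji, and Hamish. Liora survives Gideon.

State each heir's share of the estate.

Perrin takes one-half of ₹3,180,000 = ₹1,590,000. The remaining ₹1,590,000 passes to the descendants.
The descendants' portion (₹1,590,000) is divided into 2 shares of ₹795,000: Liora takes ₹795,000; Zainab's ₹795,000 share passes to Zainab's issue.
Zainab's share (₹795,000) is divided into 3 shares of ₹265,000: Delphine, Kenji, and Hamish each take ₹265,000.

Perrin: ₹1,590,000; Liora: ₹795,000; Delphine: ₹265,000; Kenji: ₹265,000; Hamish: ₹265,000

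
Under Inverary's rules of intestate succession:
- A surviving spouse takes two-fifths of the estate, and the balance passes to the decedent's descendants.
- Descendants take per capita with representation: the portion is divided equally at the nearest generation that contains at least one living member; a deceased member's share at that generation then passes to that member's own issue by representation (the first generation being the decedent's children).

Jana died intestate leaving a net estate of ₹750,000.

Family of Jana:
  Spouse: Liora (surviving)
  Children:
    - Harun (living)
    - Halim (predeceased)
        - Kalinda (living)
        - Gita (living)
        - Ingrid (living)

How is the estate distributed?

Liora: ₹300,000; Harun: ₹225,000; Kalinda: ₹75,000; Gita: ₹75,000; Ingrid: ₹75,000

Liora takes two-fifths of ₹750,000 = ₹300,000. The remaining ₹450,000 passes to the descendants.
The descendants' portion (₹450,000) is divided into 2 shares of ₹225,000: Harun takes ₹225,000; Halim's ₹225,000 share passes to Halim's issue.
Halim's share (₹225,000) is divided into 3 shares of ₹75,000: Kalinda, Gita, and Ingrid each take ₹75,000.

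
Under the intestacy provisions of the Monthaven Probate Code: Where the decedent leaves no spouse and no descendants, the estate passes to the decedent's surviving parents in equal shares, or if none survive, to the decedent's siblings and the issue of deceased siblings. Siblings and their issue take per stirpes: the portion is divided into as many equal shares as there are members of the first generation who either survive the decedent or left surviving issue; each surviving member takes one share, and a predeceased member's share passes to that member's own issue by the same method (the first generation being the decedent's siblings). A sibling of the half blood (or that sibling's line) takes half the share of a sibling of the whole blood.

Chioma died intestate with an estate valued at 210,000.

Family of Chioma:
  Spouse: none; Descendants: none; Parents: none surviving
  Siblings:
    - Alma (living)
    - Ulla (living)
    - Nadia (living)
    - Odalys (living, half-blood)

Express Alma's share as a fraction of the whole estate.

Alma receives 2/7 of the estate.

The entire 210,000 passes to the siblings and their issue.
Counting each half-blood sibling's line as half a unit, there are 7/2 units in 210,000, so one unit is 60,000. Whole-blood lines (Alma, Ulla, and Nadia) take 60,000 each; half-blood lines (Odalys) take 30,000 each.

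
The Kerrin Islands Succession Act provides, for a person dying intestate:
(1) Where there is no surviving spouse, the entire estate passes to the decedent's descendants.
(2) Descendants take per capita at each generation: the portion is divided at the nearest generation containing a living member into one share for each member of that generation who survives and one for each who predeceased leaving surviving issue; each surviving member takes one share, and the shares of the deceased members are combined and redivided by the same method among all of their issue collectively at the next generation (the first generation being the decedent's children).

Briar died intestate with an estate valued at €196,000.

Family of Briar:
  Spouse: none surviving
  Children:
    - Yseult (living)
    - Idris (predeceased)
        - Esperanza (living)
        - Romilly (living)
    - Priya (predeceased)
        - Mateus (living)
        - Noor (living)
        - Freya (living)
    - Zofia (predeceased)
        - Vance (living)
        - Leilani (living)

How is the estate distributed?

Yseult: €49,000; Esperanza: €21,000; Romilly: €21,000; Mateus: €21,000; Noor: €21,000; Freya: €21,000; Vance: €21,000; Leilani: €21,000

The entire €196,000 passes to the descendants.
That amount (€196,000) is divided at the children's generation into 4 shares of €49,000. Yseult takes €49,000. The 3 shares of the deceased (Idris, Priya, and Zofia) are combined into a pool of €147,000.
That pool (€147,000) is divided at the grandchildren's generation equally among Esperanza, Romilly, Mateus, Noor, Freya, Vance, and Leilani: €21,000 each.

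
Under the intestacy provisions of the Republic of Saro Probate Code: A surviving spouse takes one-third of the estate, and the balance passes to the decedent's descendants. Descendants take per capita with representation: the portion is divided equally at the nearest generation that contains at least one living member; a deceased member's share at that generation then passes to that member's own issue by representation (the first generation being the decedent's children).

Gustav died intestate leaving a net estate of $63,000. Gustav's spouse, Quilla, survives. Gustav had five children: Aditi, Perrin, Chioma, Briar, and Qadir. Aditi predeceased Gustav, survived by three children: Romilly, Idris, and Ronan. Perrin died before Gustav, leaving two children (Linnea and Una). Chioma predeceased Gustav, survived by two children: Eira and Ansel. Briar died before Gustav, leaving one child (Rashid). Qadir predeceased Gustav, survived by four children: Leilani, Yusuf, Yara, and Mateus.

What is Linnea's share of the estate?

Quilla takes one-third of $63,000 = $21,000. The remaining $42,000 passes to the descendants.
No child survives, so the initial division is made at the grandchildren's generation.
The descendants' portion ($42,000) is divided into 12 shares of $3,500: Romilly, Idris, Ronan, Linnea, Una, Eira, Ansel, Rashid, Leilani, Yusuf, Yara, and Mateus each take $3,500.

Linnea receives $3,500.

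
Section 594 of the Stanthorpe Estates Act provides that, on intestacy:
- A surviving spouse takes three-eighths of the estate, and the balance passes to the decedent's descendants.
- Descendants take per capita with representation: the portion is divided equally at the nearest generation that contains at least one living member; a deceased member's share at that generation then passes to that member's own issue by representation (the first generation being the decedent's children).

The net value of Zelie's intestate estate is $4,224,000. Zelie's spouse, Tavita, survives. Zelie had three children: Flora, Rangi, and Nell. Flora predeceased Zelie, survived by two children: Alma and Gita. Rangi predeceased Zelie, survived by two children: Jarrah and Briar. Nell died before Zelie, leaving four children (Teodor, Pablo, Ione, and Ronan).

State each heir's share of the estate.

Tavita takes three-eighths of $4,224,000 = $1,584,000. The remaining $2,640,000 passes to the descendants.
No child survives, so the initial division is made at the grandchildren's generation.
The descendants' portion ($2,640,000) is divided into 8 shares of $330,000: Alma, Gita, Jarrah, Briar, Teodor, Pablo, Ione, and Ronan each take $330,000.

Tavita: $1,584,000; Alma: $330,000; Gita: $330,000; Jarrah: $330,000; Briar: $330,000; Teodor: $330,000; Pablo: $330,000; Ione: $330,000; Ronan: $330,000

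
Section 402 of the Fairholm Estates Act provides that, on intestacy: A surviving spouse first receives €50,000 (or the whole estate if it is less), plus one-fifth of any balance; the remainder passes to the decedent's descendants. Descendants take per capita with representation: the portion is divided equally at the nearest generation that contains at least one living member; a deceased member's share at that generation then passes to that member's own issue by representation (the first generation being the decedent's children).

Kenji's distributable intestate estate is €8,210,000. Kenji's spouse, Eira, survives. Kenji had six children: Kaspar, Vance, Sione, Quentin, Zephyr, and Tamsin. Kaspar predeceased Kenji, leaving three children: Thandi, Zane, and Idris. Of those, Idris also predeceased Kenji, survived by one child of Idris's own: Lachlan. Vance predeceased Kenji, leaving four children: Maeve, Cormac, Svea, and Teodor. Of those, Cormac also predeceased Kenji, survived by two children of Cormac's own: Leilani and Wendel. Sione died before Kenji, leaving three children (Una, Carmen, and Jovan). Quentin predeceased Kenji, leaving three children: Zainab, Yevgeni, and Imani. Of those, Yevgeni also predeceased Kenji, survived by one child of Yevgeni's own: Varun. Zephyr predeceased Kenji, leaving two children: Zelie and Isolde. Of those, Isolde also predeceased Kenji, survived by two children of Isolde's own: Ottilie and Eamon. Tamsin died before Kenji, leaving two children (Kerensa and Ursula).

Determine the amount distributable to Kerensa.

Eira first takes €50,000, leaving a balance of €8,160,000. Eira then takes one-fifth of the balance (€1,632,000), for a total of €1,682,000. The remaining €6,528,000 passes to the descendants.
No child survives, so the initial division is made at the grandchildren's generation.
The descendants' portion (€6,528,000) is divided into 17 shares of €384,000: Thandi, Zane, Maeve, Svea, Teodor, Una, Carmen, Jovan, Zainab, Imani, Zelie, Kerensa, and Ursula each take €384,000; Idris's €384,000 share passes to Idris's issue; Cormac's €384,000 share passes to Cormac's issue; Yevgeni's €384,000 share passes to Yevgeni's issue; Isolde's €384,000 share passes to Isolde's issue.
Idris's share (€384,000) passes entirely to Lachlan.
Cormac's share (€384,000) is divided into 2 shares of €192,000: Leilani and Wendel each take €192,000.
Yevgeni's share (€384,000) passes entirely to Varun.
Isolde's share (€384,000) is divided into 2 shares of €192,000: Ottilie and Eamon each take €192,000.

Kerensa receives €384,000.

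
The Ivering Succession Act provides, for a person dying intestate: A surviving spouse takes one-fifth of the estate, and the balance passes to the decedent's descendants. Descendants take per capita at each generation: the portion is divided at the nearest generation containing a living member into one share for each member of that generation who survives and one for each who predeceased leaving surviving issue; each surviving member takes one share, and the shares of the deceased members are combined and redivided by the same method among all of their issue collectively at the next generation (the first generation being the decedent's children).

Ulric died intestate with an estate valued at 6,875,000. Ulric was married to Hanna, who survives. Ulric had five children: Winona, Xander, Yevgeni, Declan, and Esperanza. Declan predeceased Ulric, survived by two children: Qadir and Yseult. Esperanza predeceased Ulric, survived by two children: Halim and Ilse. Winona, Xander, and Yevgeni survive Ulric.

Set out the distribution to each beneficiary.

Hanna takes one-fifth of 6,875,000 = 1,375,000. The remaining 5,500,000 passes to the descendants.
The descendants' portion (5,500,000) is divided at the children's generation into 5 shares of 1,100,000. Winona, Xander, and Yevgeni each take 1,100,000. The 2 shares of the deceased (Declan and Esperanza) are combined into a pool of 2,200,000.
That pool (2,200,000) is divided at the grandchildren's generation equally among Qadir, Yseult, Halim, and Ilse: 550,000 each.

Hanna: 1,375,000; Winona: 1,100,000; Xander: 1,100,000; Yevgeni: 1,100,000; Qadir: 550,000; Yseult: 550,000; Halim: 550,000; Ilse: 550,000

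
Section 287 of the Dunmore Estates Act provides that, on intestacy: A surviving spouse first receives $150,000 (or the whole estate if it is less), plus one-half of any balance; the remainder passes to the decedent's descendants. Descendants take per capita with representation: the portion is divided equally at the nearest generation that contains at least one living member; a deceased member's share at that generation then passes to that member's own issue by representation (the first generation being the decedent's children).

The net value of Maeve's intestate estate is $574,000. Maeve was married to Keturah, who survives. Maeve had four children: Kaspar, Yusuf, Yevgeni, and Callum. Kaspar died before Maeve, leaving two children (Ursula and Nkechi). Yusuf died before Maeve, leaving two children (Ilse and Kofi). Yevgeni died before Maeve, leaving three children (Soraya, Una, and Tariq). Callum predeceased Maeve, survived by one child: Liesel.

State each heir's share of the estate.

Keturah first takes $150,000, leaving a balance of $424,000. Keturah then takes one-half of the balance ($212,000), for a total of $362,000. The remaining $212,000 passes to the descendants.
No child survives, so the initial division is made at the grandchildren's generation.
The descendants' portion ($212,000) is divided into 8 shares of $26,500: Ursula, Nkechi, Ilse, Kofi, Soraya, Una, Tariq, and Liesel each take $26,500.

Keturah: $362,000; Ursula: $26,500; Nkechi: $26,500; Ilse: $26,500; Kofi: $26,500; Soraya: $26,500; Una: $26,500; Tariq: $26,500; Liesel: $26,500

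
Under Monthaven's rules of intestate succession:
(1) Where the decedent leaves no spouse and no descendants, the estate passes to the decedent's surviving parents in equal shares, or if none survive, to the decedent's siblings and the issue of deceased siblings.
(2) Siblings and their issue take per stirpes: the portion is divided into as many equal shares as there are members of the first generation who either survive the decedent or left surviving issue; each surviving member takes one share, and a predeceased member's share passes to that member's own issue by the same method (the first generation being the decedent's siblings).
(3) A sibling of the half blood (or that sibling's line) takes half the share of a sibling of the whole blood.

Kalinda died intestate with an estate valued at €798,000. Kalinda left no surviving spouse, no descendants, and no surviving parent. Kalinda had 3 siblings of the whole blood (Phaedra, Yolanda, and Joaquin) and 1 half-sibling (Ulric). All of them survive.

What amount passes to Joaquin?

The entire €798,000 passes to the siblings and their issue.
Counting each half-blood sibling's line as half a unit, there are 7/2 units in €798,000, so one unit is €228,000. Whole-blood lines (Phaedra, Yolanda, and Joaquin) take €228,000 each; half-blood lines (Ulric) take €114,000 each.

Joaquin receives €228,000.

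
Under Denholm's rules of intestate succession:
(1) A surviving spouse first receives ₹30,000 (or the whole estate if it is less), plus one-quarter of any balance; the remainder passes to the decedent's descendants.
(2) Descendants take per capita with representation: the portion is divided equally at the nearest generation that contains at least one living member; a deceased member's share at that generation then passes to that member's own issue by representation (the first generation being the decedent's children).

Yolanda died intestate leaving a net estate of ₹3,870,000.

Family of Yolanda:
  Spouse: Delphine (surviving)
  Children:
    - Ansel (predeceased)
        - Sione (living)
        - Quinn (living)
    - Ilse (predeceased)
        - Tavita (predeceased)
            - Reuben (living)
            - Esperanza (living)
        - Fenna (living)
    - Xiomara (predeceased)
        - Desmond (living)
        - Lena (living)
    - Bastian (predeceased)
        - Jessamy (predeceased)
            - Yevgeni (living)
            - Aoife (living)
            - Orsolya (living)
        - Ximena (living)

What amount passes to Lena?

Lena receives ₹360,000.

Delphine first takes ₹30,000, leaving a balance of ₹3,840,000. Delphine then takes one-quarter of the balance (₹960,000), for a total of ₹990,000. The remaining ₹2,880,000 passes to the descendants.
No child survives, so the initial division is made at the grandchildren's generation.
The descendants' portion (₹2,880,000) is divided into 8 shares of ₹360,000: Sione, Quinn, Fenna, Desmond, Lena, and Ximena each take ₹360,000; Tavita's ₹360,000 share passes to Tavita's issue; Jessamy's ₹360,000 share passes to Jessamy's issue.
Tavita's share (₹360,000) is divided into 2 shares of ₹180,000: Reuben and Esperanza each take ₹180,000.
Jessamy's share (₹360,000) is divided into 3 shares of ₹120,000: Yevgeni, Aoife, and Orsolya each take ₹120,000.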